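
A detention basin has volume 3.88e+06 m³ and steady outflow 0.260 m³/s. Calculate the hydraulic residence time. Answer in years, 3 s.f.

0.473 yr

Q = 0.260 m³/s × 3.156e+07 s/yr = 8.205e+06 m³/yr.
Hydraulic residence time τ = V/Q = 3.88e+06/8.205e+06 = 0.4729 yr.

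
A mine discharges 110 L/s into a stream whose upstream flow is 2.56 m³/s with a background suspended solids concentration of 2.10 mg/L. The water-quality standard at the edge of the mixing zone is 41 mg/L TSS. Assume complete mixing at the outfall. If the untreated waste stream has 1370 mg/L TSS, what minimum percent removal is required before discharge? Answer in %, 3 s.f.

30.9 %

110 L/s = 0.11 m³/s.
Mass balance: 41·2.67 = 0.11·Cₑ + 2.56·2.1.
Cₑ = (109.5 − 5.376) / 0.11 = 946.3 mg/L.
Required removal = 1 − 946.3/1370 = 30.93 %.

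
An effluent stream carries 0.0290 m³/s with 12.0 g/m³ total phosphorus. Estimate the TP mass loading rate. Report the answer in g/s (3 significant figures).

0.348 g/s

Mass flux = Q·C = 0.029 m³/s × 12 g/m³ = 0.348 g/s.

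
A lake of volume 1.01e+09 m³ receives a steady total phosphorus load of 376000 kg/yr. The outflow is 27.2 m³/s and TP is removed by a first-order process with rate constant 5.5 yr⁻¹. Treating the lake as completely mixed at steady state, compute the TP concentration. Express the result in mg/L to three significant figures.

0.0586 mg/L

Outflow Q = 27.2 m³/s × 3.156e+07 s/yr = 8.584e+08 m³/yr.
Steady-state CSTR mass balance: W = Q·C + k·V·C, so C = W/(Q + kV).
Q + kV = 8.584e+08 + 5.5·1.01e+09 = 6.413e+09 m³/yr.
C = 376000/6.413e+09 = 5.863e-05 kg/m³ = 0.05863 mg/L.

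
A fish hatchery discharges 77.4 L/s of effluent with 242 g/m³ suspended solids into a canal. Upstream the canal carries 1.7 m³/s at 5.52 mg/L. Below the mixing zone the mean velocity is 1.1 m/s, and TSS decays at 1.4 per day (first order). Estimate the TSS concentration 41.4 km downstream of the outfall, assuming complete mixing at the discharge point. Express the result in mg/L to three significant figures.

8.60 mg/L

77.4 L/s = 0.0774 m³/s.
After complete mixing, C₀ = (0.0774·242 + 1.7·5.52) / 1.777 = 15.82 mg/L.
Travel time t = 4.14e+04 m / 1.1 m/s = 3.764e+04 s = 0.4356 d.
C = 15.82·exp(−1.4·0.4356) = 15.82·0.5434 = 8.596 mg/L.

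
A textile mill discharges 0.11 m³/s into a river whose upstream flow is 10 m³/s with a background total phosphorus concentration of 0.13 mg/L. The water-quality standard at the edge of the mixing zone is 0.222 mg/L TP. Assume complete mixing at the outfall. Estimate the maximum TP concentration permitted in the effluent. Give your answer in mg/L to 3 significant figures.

8.59 mg/L

Mass balance: 0.222·10.11 = 0.11·Cₑ + 10·0.13.
Cₑ = (2.244 − 1.3) / 0.11 = 8.586 mg/L.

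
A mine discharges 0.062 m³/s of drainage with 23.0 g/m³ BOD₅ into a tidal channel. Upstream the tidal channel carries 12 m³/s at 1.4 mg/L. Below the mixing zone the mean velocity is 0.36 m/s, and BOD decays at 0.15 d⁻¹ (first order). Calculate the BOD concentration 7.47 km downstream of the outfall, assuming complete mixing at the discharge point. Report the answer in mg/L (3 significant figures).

1.46 mg/L

After complete mixing, C₀ = (0.062·23 + 12·1.4) / 12.06 = 1.511 mg/L.
Travel time t = 7470 m / 0.36 m/s = 2.075e+04 s = 0.2402 d.
C = 1.511·exp(−0.15·0.2402) = 1.511·0.9646 = 1.458 mg/L.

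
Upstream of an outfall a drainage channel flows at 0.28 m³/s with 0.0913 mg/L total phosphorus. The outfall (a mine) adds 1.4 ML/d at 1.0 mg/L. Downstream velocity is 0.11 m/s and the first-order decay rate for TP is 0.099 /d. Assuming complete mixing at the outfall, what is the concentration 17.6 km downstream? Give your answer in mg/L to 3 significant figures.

0.117 mg/L

1.4 ML/d = 0.0162 m³/s.
After complete mixing, C₀ = (0.0162·1 + 0.28·0.0913) / 0.2962 = 0.141 mg/L.
Travel time t = 1.76e+04 m / 0.11 m/s = 1.6e+05 s = 1.852 d.
C = 0.141·exp(−0.099·1.852) = 0.141·0.8325 = 0.1174 mg/L.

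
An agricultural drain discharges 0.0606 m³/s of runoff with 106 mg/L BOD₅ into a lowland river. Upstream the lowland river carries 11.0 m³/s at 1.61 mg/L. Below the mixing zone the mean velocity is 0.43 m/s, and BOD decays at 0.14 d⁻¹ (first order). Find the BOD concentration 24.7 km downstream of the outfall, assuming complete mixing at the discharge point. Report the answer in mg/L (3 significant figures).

1.99 mg/L

After complete mixing, C₀ = (0.0606·106 + 11·1.61) / 11.06 = 2.182 mg/L.
Travel time t = 2.47e+04 m / 0.43 m/s = 5.744e+04 s = 0.6648 d.
C = 2.182·exp(−0.14·0.6648) = 2.182·0.9111 = 1.988 mg/L.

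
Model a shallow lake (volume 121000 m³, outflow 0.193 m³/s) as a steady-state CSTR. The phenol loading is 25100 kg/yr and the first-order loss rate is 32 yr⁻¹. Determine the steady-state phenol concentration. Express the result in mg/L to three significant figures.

Outflow Q = 0.193 m³/s × 3.156e+07 s/yr = 6.091e+06 m³/yr.
Steady-state CSTR mass balance: W = Q·C + k·V·C, so C = W/(Q + kV).
Q + kV = 6.091e+06 + 32·121000 = 9.963e+06 m³/yr.
C = 25100/9.963e+06 = 0.002519 kg/m³ = 2.519 mg/L.

2.52 mg/L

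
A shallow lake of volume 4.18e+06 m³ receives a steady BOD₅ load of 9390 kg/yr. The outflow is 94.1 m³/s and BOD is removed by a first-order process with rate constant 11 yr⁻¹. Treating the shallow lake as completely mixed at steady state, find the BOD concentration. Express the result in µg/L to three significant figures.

Outflow Q = 94.1 m³/s × 3.156e+07 s/yr = 2.97e+09 m³/yr.
Steady-state CSTR mass balance: W = Q·C + k·V·C, so C = W/(Q + kV).
Q + kV = 2.97e+09 + 11·4.18e+06 = 3.016e+09 m³/yr.
C = 9390/3.016e+09 = 3.114e-06 kg/m³ = 0.003114 mg/L = 3.114 µg/L.

3.11 µg/L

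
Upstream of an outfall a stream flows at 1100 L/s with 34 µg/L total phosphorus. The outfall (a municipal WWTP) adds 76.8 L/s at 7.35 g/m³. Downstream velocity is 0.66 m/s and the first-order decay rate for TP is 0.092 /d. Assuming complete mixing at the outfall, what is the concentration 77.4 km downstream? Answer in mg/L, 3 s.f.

0.451 mg/L

76.8 L/s = 0.0768 m³/s.
1100 L/s = 1.1 m³/s.
34 µg/L = 0.034 mg/L.
After complete mixing, C₀ = (0.0768·7.35 + 1.1·0.034) / 1.177 = 0.5115 mg/L.
Travel time t = 7.74e+04 m / 0.66 m/s = 1.173e+05 s = 1.357 d.
C = 0.5115·exp(−0.092·1.357) = 0.5115·0.8826 = 0.4514 mg/L.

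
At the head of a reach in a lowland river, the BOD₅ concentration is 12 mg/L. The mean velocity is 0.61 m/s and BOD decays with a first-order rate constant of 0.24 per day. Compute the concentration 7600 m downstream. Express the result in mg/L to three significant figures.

11.6 mg/L

Travel time t = 7600 m / 0.61 m/s = 7600/0.61 = 1.246e+04 s = 0.1442 d.
First-order decay: C = 12·exp(−0.24·0.1442) = 12·0.966 = 11.59 mg/L.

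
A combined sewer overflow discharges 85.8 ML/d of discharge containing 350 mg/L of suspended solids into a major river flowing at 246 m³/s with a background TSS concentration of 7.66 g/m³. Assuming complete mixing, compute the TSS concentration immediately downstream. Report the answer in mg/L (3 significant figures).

85.8 ML/d = 0.9931 m³/s.
Conservation of mass across the mixing zone: C = (0.9931·350 + 246·7.66) / (0.9931 + 246) = 2232/247 = 9.036 mg/L.

9.04 mg/L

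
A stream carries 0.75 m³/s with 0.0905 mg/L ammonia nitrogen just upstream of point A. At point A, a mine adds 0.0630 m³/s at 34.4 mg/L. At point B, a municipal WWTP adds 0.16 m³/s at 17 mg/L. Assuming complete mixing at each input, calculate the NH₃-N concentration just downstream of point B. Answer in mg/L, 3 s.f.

5.09 mg/L

After input A: C = (0.75·0.0905 + 0.063·34.4) / 0.813 = 2.749 mg/L.
After input B: C = (0.813·2.749 + 0.16·17) / 0.973 = 5.093 mg/L.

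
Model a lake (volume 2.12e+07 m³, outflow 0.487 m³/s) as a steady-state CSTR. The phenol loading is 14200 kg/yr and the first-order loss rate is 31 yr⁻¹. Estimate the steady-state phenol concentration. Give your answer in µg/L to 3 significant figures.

Outflow Q = 0.487 m³/s × 3.156e+07 s/yr = 1.537e+07 m³/yr.
Steady-state CSTR mass balance: W = Q·C + k·V·C, so C = W/(Q + kV).
Q + kV = 1.537e+07 + 31·2.12e+07 = 6.726e+08 m³/yr.
C = 14200/6.726e+08 = 2.111e-05 kg/m³ = 0.02111 mg/L = 21.11 µg/L.

21.1 µg/L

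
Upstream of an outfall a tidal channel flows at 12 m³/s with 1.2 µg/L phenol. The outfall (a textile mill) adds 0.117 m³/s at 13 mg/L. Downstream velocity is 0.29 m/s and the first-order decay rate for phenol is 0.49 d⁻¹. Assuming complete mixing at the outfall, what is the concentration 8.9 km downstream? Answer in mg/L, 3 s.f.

0.106 mg/L

1.2 µg/L = 0.0012 mg/L.
After complete mixing, C₀ = (0.117·13 + 12·0.0012) / 12.12 = 0.1267 mg/L.
Travel time t = 8900 m / 0.29 m/s = 3.069e+04 s = 0.3552 d.
C = 0.1267·exp(−0.49·0.3552) = 0.1267·0.8403 = 0.1065 mg/L.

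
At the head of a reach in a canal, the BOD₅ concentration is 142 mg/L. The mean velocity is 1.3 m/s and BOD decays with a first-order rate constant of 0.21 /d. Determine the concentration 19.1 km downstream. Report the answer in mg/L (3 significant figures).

Travel time t = 19.1 km / 1.3 m/s = 1.91e+04/1.3 = 1.469e+04 s = 0.17 d.
First-order decay: C = 142·exp(−0.21·0.17) = 142·0.9649 = 137 mg/L.

137 mg/L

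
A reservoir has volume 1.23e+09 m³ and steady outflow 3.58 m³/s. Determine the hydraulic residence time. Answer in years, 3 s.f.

Q = 3.58 m³/s × 3.156e+07 s/yr = 1.13e+08 m³/yr.
Hydraulic residence time τ = V/Q = 1.23e+09/1.13e+08 = 10.89 yr.

10.9 yr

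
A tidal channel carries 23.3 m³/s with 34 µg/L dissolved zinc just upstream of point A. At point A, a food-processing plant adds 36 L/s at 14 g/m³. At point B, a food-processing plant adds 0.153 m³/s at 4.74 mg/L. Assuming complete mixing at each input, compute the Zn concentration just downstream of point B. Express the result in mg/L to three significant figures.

0.0861 mg/L

34 µg/L = 0.034 mg/L.
36 L/s = 0.036 m³/s.
After input A: C = (23.3·0.034 + 0.036·14) / 23.34 = 0.05555 mg/L.
After input B: C = (23.34·0.05555 + 0.153·4.74) / 23.49 = 0.08606 mg/L.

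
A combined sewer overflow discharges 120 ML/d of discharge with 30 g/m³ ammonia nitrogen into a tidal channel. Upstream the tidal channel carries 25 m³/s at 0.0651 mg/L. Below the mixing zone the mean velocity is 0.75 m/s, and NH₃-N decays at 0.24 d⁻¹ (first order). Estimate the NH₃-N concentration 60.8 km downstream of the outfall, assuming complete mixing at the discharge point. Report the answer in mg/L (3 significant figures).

1.31 mg/L

120 ML/d = 1.389 m³/s.
After complete mixing, C₀ = (1.389·30 + 25·0.0651) / 26.39 = 1.641 mg/L.
Travel time t = 6.08e+04 m / 0.75 m/s = 8.107e+04 s = 0.9383 d.
C = 1.641·exp(−0.24·0.9383) = 1.641·0.7984 = 1.31 mg/L.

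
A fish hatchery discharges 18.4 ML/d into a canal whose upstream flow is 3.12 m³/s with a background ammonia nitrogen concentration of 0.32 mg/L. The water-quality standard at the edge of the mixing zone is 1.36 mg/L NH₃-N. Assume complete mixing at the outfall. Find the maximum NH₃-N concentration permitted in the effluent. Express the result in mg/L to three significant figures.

16.6 mg/L

18.4 ML/d = 0.213 m³/s.
Mass balance: 1.36·3.333 = 0.213·Cₑ + 3.12·0.32.
Cₑ = (4.533 − 0.9984) / 0.213 = 16.6 mg/L.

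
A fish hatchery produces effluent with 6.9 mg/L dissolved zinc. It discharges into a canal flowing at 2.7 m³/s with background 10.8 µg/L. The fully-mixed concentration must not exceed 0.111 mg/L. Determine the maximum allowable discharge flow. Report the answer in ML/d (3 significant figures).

3.44 ML/d

10.8 µg/L = 0.0108 mg/L.
Mass balance at complete mixing: C_std·(Q_w + Q_r) = Q_w·C_e + Q_r·C_b.
Rearranging, Q_w = Q_r·(C_std − C_b)/(C_e − C_std) = 2.7·(0.111 − 0.0108) / (6.9 − 0.111) = 0.03985 m³/s.
= 3.443 ML/d.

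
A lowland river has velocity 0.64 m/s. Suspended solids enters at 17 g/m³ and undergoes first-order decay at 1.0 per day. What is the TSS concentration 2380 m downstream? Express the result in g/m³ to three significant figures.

16.3 g/m³

Travel time t = 2380 m / 0.64 m/s = 2380/0.64 = 3719 s = 0.04304 d.
First-order decay: C = 17·exp(−1.0·0.04304) = 17·0.9579 = 16.28 g/m³.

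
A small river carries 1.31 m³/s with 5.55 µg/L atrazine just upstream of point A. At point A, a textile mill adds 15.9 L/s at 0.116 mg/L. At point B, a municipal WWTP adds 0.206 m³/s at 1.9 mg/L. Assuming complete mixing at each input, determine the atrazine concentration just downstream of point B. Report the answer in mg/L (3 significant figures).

0.261 mg/L

5.55 µg/L = 0.00555 mg/L.
15.9 L/s = 0.0159 m³/s.
After input A: C = (1.31·0.00555 + 0.0159·0.116) / 1.326 = 0.006875 mg/L.
After input B: C = (1.326·0.006875 + 0.206·1.9) / 1.532 = 0.2614 mg/L.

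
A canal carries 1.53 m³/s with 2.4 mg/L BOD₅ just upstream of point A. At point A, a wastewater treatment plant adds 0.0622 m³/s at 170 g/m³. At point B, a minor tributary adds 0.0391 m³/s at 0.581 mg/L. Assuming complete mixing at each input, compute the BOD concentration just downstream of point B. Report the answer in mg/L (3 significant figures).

8.75 mg/L

After input A: C = (1.53·2.4 + 0.0622·170) / 1.592 = 8.947 mg/L.
After input B: C = (1.592·8.947 + 0.0391·0.581) / 1.631 = 8.747 mg/L.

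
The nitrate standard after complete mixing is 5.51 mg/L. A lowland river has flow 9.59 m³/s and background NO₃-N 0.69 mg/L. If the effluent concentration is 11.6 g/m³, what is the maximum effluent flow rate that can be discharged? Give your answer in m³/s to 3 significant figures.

7.59 m³/s

Mass balance at complete mixing: C_std·(Q_w + Q_r) = Q_w·C_e + Q_r·C_b.
Rearranging, Q_w = Q_r·(C_std − C_b)/(C_e − C_std) = 9.59·(5.51 − 0.69) / (11.6 − 5.51) = 7.59 m³/s.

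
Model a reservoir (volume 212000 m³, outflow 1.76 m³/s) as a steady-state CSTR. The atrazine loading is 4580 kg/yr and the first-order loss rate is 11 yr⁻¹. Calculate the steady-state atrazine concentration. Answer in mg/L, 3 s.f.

Outflow Q = 1.76 m³/s × 3.156e+07 s/yr = 5.554e+07 m³/yr.
Steady-state CSTR mass balance: W = Q·C + k·V·C, so C = W/(Q + kV).
Q + kV = 5.554e+07 + 11·212000 = 5.787e+07 m³/yr.
C = 4580/5.787e+07 = 7.914e-05 kg/m³ = 0.07914 mg/L.

0.0791 mg/L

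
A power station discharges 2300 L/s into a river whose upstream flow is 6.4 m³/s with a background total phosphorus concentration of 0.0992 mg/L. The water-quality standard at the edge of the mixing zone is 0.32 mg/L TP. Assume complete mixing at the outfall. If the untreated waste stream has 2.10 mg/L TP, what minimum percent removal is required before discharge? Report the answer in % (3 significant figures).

55.5 %

2300 L/s = 2.3 m³/s.
Mass balance: 0.32·8.7 = 2.3·Cₑ + 6.4·0.0992.
Cₑ = (2.784 − 0.6349) / 2.3 = 0.9344 mg/L.
Required removal = 1 − 0.9344/2.10 = 55.5 %.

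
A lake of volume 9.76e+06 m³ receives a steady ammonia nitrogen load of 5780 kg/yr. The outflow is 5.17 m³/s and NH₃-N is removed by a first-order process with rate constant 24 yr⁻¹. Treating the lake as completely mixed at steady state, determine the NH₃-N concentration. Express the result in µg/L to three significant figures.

Outflow Q = 5.17 m³/s × 3.156e+07 s/yr = 1.632e+08 m³/yr.
Steady-state CSTR mass balance: W = Q·C + k·V·C, so C = W/(Q + kV).
Q + kV = 1.632e+08 + 24·9.76e+06 = 3.974e+08 m³/yr.
C = 5780/3.974e+08 = 1.454e-05 kg/m³ = 0.01454 mg/L = 14.54 µg/L.

14.5 µg/L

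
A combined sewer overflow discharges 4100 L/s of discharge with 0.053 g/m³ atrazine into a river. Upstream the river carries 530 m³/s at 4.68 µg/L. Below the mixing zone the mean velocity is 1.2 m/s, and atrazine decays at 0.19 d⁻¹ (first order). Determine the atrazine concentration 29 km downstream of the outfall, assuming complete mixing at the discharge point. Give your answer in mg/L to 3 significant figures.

0.00479 mg/L

4100 L/s = 4.1 m³/s.
4.68 µg/L = 0.00468 mg/L.
After complete mixing, C₀ = (4.1·0.053 + 530·0.00468) / 534.1 = 0.005051 mg/L.
Travel time t = 2.9e+04 m / 1.2 m/s = 2.417e+04 s = 0.2797 d.
C = 0.005051·exp(−0.19·0.2797) = 0.005051·0.9482 = 0.00479 mg/L.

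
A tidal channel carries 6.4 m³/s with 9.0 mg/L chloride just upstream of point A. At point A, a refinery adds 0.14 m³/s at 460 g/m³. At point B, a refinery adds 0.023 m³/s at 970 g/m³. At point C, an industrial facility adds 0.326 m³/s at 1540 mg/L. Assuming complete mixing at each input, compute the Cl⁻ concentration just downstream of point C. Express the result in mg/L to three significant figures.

93.8 mg/L

After input A: C = (6.4·9 + 0.14·460) / 6.54 = 18.65 mg/L.
After input B: C = (6.54·18.65 + 0.023·970) / 6.563 = 21.99 mg/L.
After input C: C = (6.563·21.99 + 0.326·1540) / 6.889 = 93.82 mg/L.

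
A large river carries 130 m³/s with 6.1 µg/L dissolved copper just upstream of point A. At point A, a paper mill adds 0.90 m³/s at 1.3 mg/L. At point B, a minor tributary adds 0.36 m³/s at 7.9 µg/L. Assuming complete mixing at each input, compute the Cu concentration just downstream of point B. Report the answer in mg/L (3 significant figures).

6.1 µg/L = 0.0061 mg/L.
After input A: C = (130·0.0061 + 0.9·1.3) / 130.9 = 0.015 mg/L.
7.9 µg/L = 0.0079 mg/L.
After input B: C = (130.9·0.015 + 0.36·0.0079) / 131.3 = 0.01498 mg/L.

0.0150 mg/L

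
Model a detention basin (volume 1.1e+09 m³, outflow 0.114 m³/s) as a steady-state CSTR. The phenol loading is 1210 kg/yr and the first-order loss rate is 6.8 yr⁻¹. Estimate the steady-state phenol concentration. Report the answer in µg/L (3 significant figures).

0.162 µg/L

Outflow Q = 0.114 m³/s × 3.156e+07 s/yr = 3.598e+06 m³/yr.
Steady-state CSTR mass balance: W = Q·C + k·V·C, so C = W/(Q + kV).
Q + kV = 3.598e+06 + 6.8·1.1e+09 = 7.484e+09 m³/yr.
C = 1210/7.484e+09 = 1.617e-07 kg/m³ = 0.0001617 mg/L = 0.1617 µg/L.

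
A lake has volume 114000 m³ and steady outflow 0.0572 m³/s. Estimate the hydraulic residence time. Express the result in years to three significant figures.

Q = 0.0572 m³/s × 3.156e+07 s/yr = 1.805e+06 m³/yr.
Hydraulic residence time τ = V/Q = 114000/1.805e+06 = 0.06315 yr.

0.0632 yr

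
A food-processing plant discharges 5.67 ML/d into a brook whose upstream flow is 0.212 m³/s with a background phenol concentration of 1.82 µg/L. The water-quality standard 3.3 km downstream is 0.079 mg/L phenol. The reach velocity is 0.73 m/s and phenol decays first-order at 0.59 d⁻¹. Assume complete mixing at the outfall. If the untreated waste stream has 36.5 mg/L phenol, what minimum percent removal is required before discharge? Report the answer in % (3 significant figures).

5.67 ML/d = 0.06562 m³/s.
1.82 µg/L = 0.00182 mg/L.
Travel time to the compliance point: t = 3300/0.73 = 4521 s = 0.05232 d; decay factor exp(−0.59·0.05232) = 0.9696.
So the concentration just after mixing may be at most 0.079/0.9696 = 0.08148 mg/L.
Mass balance: 0.08148·0.2776 = 0.06562·Cₑ + 0.212·0.00182.
Cₑ = (0.02262 − 0.0003858) / 0.06562 = 0.3388 mg/L.
Required removal = 1 − 0.3388/36.5 = 99.07 %.

99.1 %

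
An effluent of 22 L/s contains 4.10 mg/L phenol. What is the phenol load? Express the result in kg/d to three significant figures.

22 L/s = 0.022 m³/s.
Mass flux = Q·C = 0.022 m³/s × 4.1 g/m³ = 0.0902 g/s.
= 0.0902 g/s × 86.4 = 7.793 kg/d.

7.79 kg/d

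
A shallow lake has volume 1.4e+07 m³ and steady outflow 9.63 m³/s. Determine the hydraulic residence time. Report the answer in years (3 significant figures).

Q = 9.63 m³/s × 3.156e+07 s/yr = 3.039e+08 m³/yr.
Hydraulic residence time τ = V/Q = 1.4e+07/3.039e+08 = 0.04607 yr.

0.0461 yr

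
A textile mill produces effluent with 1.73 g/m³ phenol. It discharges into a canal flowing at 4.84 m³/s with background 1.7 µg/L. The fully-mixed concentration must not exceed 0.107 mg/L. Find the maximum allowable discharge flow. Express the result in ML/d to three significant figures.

27.1 ML/d

1.7 µg/L = 0.0017 mg/L.
Mass balance at complete mixing: C_std·(Q_w + Q_r) = Q_w·C_e + Q_r·C_b.
Rearranging, Q_w = Q_r·(C_std − C_b)/(C_e − C_std) = 4.84·(0.107 − 0.0017) / (1.73 − 0.107) = 0.314 m³/s.
= 27.13 ML/d.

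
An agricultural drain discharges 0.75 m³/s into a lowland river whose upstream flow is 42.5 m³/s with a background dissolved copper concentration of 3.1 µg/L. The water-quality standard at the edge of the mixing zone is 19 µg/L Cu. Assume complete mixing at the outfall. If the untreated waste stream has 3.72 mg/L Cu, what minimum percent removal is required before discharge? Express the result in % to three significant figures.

75.3 %

3.1 µg/L = 0.0031 mg/L.
19 µg/L = 0.019 mg/L.
Mass balance: 0.019·43.25 = 0.75·Cₑ + 42.5·0.0031.
Cₑ = (0.8217 − 0.1318) / 0.75 = 0.92 mg/L.
Required removal = 1 − 0.92/3.72 = 75.27 %.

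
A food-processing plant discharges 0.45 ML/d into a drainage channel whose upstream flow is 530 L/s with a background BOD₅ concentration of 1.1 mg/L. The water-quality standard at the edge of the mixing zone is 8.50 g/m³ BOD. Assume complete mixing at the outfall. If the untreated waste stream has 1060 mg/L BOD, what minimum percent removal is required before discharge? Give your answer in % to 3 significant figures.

28.2 %

0.45 ML/d = 0.005208 m³/s.
530 L/s = 0.53 m³/s.
Mass balance: 8.5·0.5352 = 0.005208·Cₑ + 0.53·1.1.
Cₑ = (4.549 − 0.583) / 0.005208 = 761.5 mg/L.
Required removal = 1 − 761.5/1060 = 28.16 %.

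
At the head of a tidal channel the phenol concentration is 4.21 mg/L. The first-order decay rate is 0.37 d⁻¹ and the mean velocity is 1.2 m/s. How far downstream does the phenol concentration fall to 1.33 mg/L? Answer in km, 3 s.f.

323 km

From C = C₀·e^(−kt), t = ln(C₀/C)/k = ln(4.21/1.33)/0.37 = 1.152/0.37 = 3.114 d.
Distance = v·t = 1.2 m/s × 2.691e+05 s = 3.229e+05 m = 322.9 km.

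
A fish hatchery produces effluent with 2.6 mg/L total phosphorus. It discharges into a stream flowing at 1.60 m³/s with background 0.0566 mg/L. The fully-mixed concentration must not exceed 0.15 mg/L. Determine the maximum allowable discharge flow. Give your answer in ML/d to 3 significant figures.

5.27 ML/d

Mass balance at complete mixing: C_std·(Q_w + Q_r) = Q_w·C_e + Q_r·C_b.
Rearranging, Q_w = Q_r·(C_std − C_b)/(C_e − C_std) = 1.60·(0.15 − 0.0566) / (2.6 − 0.15) = 0.061 m³/s.
= 5.27 ML/d.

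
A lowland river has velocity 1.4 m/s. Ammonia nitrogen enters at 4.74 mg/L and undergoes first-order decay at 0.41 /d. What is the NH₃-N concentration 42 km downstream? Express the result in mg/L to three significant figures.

Travel time t = 42 km / 1.4 m/s = 4.2e+04/1.4 = 3e+04 s = 0.3472 d.
First-order decay: C = 4.74·exp(−0.41·0.3472) = 4.74·0.8673 = 4.111 mg/L.

4.11 mg/L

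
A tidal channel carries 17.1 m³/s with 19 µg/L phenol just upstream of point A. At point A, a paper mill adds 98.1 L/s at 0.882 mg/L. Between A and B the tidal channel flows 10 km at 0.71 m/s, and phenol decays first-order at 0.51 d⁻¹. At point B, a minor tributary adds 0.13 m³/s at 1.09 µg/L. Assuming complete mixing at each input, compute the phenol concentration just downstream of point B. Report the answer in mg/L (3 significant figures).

19 µg/L = 0.019 mg/L.
98.1 L/s = 0.0981 m³/s.
After input A: C = (17.1·0.019 + 0.0981·0.882) / 17.2 = 0.02392 mg/L.
Over the 10 km reach to input B (t = 1.408e+04 s = 0.163 d), decay gives C = 0.02392·exp(−0.51·0.163) = 0.02201 mg/L.
1.09 µg/L = 0.00109 mg/L.
After input B: C = (17.2·0.02201 + 0.13·0.00109) / 17.33 = 0.02186 mg/L.

0.0219 mg/L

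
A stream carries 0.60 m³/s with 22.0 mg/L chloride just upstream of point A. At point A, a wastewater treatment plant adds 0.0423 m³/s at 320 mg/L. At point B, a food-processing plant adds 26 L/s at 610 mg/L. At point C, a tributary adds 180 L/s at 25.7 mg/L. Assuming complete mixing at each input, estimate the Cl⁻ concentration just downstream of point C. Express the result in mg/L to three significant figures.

After input A: C = (0.6·22 + 0.0423·320) / 0.6423 = 41.63 mg/L.
26 L/s = 0.026 m³/s.
After input B: C = (0.6423·41.63 + 0.026·610) / 0.6683 = 63.74 mg/L.
180 L/s = 0.18 m³/s.
After input C: C = (0.6683·63.74 + 0.18·25.7) / 0.8483 = 55.67 mg/L.

55.7 mg/L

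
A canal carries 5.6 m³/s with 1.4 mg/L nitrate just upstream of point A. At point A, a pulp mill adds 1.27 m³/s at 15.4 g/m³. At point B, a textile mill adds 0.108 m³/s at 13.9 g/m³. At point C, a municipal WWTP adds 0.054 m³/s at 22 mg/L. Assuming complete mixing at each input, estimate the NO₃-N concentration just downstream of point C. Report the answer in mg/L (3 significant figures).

After input A: C = (5.6·1.4 + 1.27·15.4) / 6.87 = 3.988 mg/L.
After input B: C = (6.87·3.988 + 0.108·13.9) / 6.978 = 4.141 mg/L.
After input C: C = (6.978·4.141 + 0.054·22) / 7.032 = 4.279 mg/L.

4.28 mg/L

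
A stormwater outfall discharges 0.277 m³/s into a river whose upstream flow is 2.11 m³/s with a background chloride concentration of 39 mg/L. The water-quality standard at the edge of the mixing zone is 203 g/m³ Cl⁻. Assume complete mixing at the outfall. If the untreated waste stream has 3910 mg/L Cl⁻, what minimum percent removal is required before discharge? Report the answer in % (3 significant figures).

62.9 %

Mass balance: 203·2.387 = 0.277·Cₑ + 2.11·39.
Cₑ = (484.6 − 82.29) / 0.277 = 1452 mg/L.
Required removal = 1 − 1452/3910 = 62.86 %.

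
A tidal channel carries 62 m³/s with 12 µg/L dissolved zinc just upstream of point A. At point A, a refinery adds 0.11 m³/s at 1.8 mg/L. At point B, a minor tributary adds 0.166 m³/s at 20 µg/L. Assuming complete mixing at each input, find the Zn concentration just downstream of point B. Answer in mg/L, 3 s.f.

12 µg/L = 0.012 mg/L.
After input A: C = (62·0.012 + 0.11·1.8) / 62.11 = 0.01517 mg/L.
20 µg/L = 0.02 mg/L.
After input B: C = (62.11·0.01517 + 0.166·0.02) / 62.28 = 0.01518 mg/L.

0.0152 mg/L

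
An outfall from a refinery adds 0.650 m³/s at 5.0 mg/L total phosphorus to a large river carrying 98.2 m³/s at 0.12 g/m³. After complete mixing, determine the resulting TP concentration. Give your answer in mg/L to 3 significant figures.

0.152 mg/L

By mass balance at complete mixing, C = (0.65·5 + 98.2·0.12) / (0.65 + 98.2) = 15.03/98.85 = 0.1521 mg/L.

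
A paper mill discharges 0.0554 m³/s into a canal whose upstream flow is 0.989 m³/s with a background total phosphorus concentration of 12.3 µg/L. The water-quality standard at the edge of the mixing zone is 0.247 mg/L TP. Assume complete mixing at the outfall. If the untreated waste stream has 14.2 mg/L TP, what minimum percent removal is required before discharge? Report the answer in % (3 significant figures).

12.3 µg/L = 0.0123 mg/L.
Mass balance: 0.247·1.044 = 0.0554·Cₑ + 0.989·0.0123.
Cₑ = (0.258 − 0.01216) / 0.0554 = 4.437 mg/L.
Required removal = 1 − 4.437/14.2 = 68.75 %.

68.8 %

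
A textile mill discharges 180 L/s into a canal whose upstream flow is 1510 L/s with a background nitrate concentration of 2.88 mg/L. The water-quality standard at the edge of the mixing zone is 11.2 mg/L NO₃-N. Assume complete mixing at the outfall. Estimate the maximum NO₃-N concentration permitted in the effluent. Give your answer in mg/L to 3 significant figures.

81.0 mg/L

180 L/s = 0.18 m³/s.
1510 L/s = 1.51 m³/s.
Mass balance: 11.2·1.69 = 0.18·Cₑ + 1.51·2.88.
Cₑ = (18.93 − 4.349) / 0.18 = 81 mg/L.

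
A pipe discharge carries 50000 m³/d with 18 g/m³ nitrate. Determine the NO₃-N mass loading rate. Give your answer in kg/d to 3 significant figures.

50000 m³/d = 0.5787 m³/s.
Mass flux = Q·C = 0.5787 m³/s × 18 g/m³ = 10.42 g/s.
= 10.42 g/s × 86.4 = 900 kg/d.

900 kg/d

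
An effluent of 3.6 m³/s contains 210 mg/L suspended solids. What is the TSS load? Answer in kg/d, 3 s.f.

Mass flux = Q·C = 3.6 m³/s × 210 g/m³ = 756 g/s.
= 756 g/s × 86.4 = 6.532e+04 kg/d.

65300 kg/d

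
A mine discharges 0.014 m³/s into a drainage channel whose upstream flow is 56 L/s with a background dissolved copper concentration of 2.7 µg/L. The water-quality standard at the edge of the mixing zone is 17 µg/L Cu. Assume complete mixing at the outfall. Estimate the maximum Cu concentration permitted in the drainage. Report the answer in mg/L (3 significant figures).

0.0742 mg/L

56 L/s = 0.056 m³/s.
2.7 µg/L = 0.0027 mg/L.
17 µg/L = 0.017 mg/L.
Mass balance: 0.017·0.07 = 0.014·Cₑ + 0.056·0.0027.
Cₑ = (0.00119 − 0.0001512) / 0.014 = 0.0742 mg/L.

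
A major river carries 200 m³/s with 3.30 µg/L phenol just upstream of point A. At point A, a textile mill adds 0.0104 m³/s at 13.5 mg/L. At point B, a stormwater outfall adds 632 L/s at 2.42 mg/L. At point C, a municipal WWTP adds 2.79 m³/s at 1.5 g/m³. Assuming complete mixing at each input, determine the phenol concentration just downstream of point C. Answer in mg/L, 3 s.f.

3.30 µg/L = 0.0033 mg/L.
After input A: C = (200·0.0033 + 0.0104·13.5) / 200 = 0.004002 mg/L.
632 L/s = 0.632 m³/s.
After input B: C = (200·0.004002 + 0.632·2.42) / 200.6 = 0.01161 mg/L.
After input C: C = (200.6·0.01161 + 2.79·1.5) / 203.4 = 0.03202 mg/L.

0.0320 mg/L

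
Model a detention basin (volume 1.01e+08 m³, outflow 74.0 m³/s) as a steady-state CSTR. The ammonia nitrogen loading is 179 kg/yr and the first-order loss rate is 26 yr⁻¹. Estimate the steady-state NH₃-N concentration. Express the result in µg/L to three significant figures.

0.0361 µg/L

Outflow Q = 74.0 m³/s × 3.156e+07 s/yr = 2.335e+09 m³/yr.
Steady-state CSTR mass balance: W = Q·C + k·V·C, so C = W/(Q + kV).
Q + kV = 2.335e+09 + 26·1.01e+08 = 4.961e+09 m³/yr.
C = 179/4.961e+09 = 3.608e-08 kg/m³ = 3.608e-05 mg/L = 0.03608 µg/L.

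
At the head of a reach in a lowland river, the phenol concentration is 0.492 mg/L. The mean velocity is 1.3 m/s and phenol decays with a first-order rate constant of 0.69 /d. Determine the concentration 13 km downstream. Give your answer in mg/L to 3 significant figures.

0.454 mg/L

Travel time t = 13 km / 1.3 m/s = 1.3e+04/1.3 = 1e+04 s = 0.1157 d.
First-order decay: C = 0.492·exp(−0.69·0.1157) = 0.492·0.9232 = 0.4542 mg/L.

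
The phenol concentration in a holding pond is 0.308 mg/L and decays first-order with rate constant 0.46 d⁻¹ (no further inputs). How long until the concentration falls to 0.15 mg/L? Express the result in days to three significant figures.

1.56 d

t = ln(C₀/C)/k = ln(0.308/0.15)/0.46 = 0.7195/0.46 = 1.564 d.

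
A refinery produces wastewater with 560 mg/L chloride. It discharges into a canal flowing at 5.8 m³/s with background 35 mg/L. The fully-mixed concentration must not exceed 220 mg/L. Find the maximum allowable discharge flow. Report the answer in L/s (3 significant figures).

3160 L/s

Mass balance at complete mixing: C_std·(Q_w + Q_r) = Q_w·C_e + Q_r·C_b.
Rearranging, Q_w = Q_r·(C_std − C_b)/(C_e − C_std) = 5.8·(220 − 35) / (560 − 220) = 3.156 m³/s.
= 3156 L/s.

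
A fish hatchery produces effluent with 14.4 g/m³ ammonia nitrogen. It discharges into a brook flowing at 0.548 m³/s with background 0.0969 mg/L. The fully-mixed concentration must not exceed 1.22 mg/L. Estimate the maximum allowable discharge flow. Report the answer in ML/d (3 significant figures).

Mass balance at complete mixing: C_std·(Q_w + Q_r) = Q_w·C_e + Q_r·C_b.
Rearranging, Q_w = Q_r·(C_std − C_b)/(C_e − C_std) = 0.548·(1.22 − 0.0969) / (14.4 − 1.22) = 0.0467 m³/s.
= 4.035 ML/d.

4.03 ML/d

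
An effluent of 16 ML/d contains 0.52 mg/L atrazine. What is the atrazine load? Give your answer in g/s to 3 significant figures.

0.0963 g/s

16 ML/d = 0.1852 m³/s.
Mass flux = Q·C = 0.1852 m³/s × 0.52 g/m³ = 0.0963 g/s.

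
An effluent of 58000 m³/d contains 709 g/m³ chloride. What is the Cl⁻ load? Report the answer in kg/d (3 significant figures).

58000 m³/d = 0.6713 m³/s.
Mass flux = Q·C = 0.6713 m³/s × 709 g/m³ = 475.9 g/s.
= 475.9 g/s × 86.4 = 4.112e+04 kg/d.

41100 kg/d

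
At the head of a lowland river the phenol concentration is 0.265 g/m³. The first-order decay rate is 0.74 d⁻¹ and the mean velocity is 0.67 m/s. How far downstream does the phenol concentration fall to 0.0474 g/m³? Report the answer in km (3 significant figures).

135 km

From C = C₀·e^(−kt), t = ln(C₀/C)/k = ln(0.265/0.0474)/0.74 = 1.721/0.74 = 2.326 d.
Distance = v·t = 0.67 m/s × 2.01e+05 s = 1.346e+05 m = 134.6 km.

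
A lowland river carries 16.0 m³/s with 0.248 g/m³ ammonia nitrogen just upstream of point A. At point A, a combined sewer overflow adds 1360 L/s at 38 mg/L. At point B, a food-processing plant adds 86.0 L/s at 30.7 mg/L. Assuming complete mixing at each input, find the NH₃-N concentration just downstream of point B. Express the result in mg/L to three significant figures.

3.34 mg/L

1360 L/s = 1.36 m³/s.
After input A: C = (16·0.248 + 1.36·38) / 17.36 = 3.206 mg/L.
86.0 L/s = 0.086 m³/s.
After input B: C = (17.36·3.206 + 0.086·30.7) / 17.45 = 3.341 mg/L.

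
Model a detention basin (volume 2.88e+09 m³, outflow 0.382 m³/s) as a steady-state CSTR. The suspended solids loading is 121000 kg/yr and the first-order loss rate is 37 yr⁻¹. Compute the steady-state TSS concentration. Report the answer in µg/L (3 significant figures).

1.14 µg/L

Outflow Q = 0.382 m³/s × 3.156e+07 s/yr = 1.206e+07 m³/yr.
Steady-state CSTR mass balance: W = Q·C + k·V·C, so C = W/(Q + kV).
Q + kV = 1.206e+07 + 37·2.88e+09 = 1.066e+11 m³/yr.
C = 121000/1.066e+11 = 1.135e-06 kg/m³ = 0.001135 mg/L = 1.135 µg/L.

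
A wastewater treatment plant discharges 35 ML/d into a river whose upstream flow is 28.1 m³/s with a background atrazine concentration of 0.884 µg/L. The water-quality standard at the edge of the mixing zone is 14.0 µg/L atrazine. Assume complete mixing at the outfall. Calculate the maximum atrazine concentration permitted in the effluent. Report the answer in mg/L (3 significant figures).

35 ML/d = 0.4051 m³/s.
0.884 µg/L = 0.000884 mg/L.
14.0 µg/L = 0.014 mg/L.
Mass balance: 0.014·28.51 = 0.4051·Cₑ + 28.1·0.000884.
Cₑ = (0.3991 − 0.02484) / 0.4051 = 0.9238 mg/L.

0.924 mg/L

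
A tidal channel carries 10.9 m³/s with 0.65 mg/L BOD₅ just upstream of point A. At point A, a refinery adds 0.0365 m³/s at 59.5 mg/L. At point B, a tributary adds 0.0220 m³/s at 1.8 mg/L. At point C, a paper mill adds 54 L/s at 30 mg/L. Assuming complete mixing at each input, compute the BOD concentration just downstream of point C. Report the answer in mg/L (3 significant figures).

After input A: C = (10.9·0.65 + 0.0365·59.5) / 10.94 = 0.8464 mg/L.
After input B: C = (10.94·0.8464 + 0.022·1.8) / 10.96 = 0.8483 mg/L.
54 L/s = 0.054 m³/s.
After input C: C = (10.96·0.8483 + 0.054·30) / 11.01 = 0.9913 mg/L.

0.991 mg/L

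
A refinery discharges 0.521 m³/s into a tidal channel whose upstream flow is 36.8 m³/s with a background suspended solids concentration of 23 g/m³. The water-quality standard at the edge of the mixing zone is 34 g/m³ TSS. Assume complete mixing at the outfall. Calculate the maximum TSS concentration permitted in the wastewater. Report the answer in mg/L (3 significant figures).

Mass balance: 34·37.32 = 0.521·Cₑ + 36.8·23.
Cₑ = (1269 − 846.4) / 0.521 = 811 mg/L.

811 mg/L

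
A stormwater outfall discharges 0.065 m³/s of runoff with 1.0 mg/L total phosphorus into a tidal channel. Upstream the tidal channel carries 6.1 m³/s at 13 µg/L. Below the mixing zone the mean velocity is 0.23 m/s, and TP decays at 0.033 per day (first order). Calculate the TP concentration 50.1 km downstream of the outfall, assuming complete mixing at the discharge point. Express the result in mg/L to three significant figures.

13 µg/L = 0.013 mg/L.
After complete mixing, C₀ = (0.065·1 + 6.1·0.013) / 6.165 = 0.02341 mg/L.
Travel time t = 5.01e+04 m / 0.23 m/s = 2.178e+05 s = 2.521 d.
C = 0.02341·exp(−0.033·2.521) = 0.02341·0.9202 = 0.02154 mg/L.

0.0215 mg/L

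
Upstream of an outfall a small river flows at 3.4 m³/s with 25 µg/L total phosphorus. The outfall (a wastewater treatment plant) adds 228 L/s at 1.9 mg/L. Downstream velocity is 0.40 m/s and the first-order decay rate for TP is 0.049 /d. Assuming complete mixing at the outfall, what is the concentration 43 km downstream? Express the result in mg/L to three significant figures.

228 L/s = 0.228 m³/s.
25 µg/L = 0.025 mg/L.
After complete mixing, C₀ = (0.228·1.9 + 3.4·0.025) / 3.628 = 0.1428 mg/L.
Travel time t = 4.3e+04 m / 0.40 m/s = 1.075e+05 s = 1.244 d.
C = 0.1428·exp(−0.049·1.244) = 0.1428·0.9409 = 0.1344 mg/L.

0.134 mg/L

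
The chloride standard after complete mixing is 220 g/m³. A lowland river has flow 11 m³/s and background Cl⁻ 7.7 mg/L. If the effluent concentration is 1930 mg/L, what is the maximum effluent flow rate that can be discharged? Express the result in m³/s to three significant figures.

1.37 m³/s

Mass balance at complete mixing: C_std·(Q_w + Q_r) = Q_w·C_e + Q_r·C_b.
Rearranging, Q_w = Q_r·(C_std − C_b)/(C_e − C_std) = 11·(220 − 7.7) / (1930 − 220) = 1.366 m³/s.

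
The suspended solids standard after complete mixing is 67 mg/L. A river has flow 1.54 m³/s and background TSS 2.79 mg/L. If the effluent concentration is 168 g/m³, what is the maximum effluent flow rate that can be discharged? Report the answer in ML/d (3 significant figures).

84.6 ML/d

Mass balance at complete mixing: C_std·(Q_w + Q_r) = Q_w·C_e + Q_r·C_b.
Rearranging, Q_w = Q_r·(C_std − C_b)/(C_e − C_std) = 1.54·(67 − 2.79) / (168 − 67) = 0.979 m³/s.
= 84.59 ML/d.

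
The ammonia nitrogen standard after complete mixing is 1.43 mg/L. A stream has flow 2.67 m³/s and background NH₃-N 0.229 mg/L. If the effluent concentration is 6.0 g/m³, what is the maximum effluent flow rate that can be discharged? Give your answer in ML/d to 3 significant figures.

Mass balance at complete mixing: C_std·(Q_w + Q_r) = Q_w·C_e + Q_r·C_b.
Rearranging, Q_w = Q_r·(C_std − C_b)/(C_e − C_std) = 2.67·(1.43 − 0.229) / (6 − 1.43) = 0.7017 m³/s.
= 60.63 ML/d.

60.6 ML/d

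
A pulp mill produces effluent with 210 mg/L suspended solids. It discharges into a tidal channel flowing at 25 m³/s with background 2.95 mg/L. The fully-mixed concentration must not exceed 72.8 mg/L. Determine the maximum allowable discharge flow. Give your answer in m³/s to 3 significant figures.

12.7 m³/s

Mass balance at complete mixing: C_std·(Q_w + Q_r) = Q_w·C_e + Q_r·C_b.
Rearranging, Q_w = Q_r·(C_std − C_b)/(C_e − C_std) = 25·(72.8 − 2.95) / (210 − 72.8) = 12.73 m³/s.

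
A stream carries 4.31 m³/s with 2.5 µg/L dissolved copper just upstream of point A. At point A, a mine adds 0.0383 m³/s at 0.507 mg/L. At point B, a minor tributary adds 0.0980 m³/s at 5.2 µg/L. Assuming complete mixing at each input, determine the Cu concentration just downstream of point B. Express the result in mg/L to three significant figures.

0.00691 mg/L

2.5 µg/L = 0.0025 mg/L.
After input A: C = (4.31·0.0025 + 0.0383·0.507) / 4.348 = 0.006944 mg/L.
5.2 µg/L = 0.0052 mg/L.
After input B: C = (4.348·0.006944 + 0.098·0.0052) / 4.446 = 0.006905 mg/L.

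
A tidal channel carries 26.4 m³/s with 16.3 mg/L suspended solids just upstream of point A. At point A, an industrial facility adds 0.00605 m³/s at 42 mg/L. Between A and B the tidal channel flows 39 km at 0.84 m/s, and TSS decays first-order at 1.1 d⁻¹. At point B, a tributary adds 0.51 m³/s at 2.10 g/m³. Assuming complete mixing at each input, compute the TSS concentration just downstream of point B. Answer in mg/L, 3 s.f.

After input A: C = (26.4·16.3 + 0.00605·42) / 26.41 = 16.31 mg/L.
Over the 39 km reach to input B (t = 4.643e+04 s = 0.5374 d), decay gives C = 16.31·exp(−1.1·0.5374) = 9.029 mg/L.
After input B: C = (26.41·9.029 + 0.51·2.1) / 26.92 = 8.898 mg/L.

8.90 mg/L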